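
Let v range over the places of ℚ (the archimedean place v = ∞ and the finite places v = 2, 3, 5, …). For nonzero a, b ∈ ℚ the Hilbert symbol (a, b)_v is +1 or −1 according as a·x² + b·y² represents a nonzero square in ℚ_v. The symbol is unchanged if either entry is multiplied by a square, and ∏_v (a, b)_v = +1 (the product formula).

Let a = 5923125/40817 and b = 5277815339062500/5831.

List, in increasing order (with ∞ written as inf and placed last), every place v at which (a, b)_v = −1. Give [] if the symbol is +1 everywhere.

(a, b) ≡ (221, 3262623) mod (ℚ^×)²; places V = {2, 3, 5, 7, 13, 17, 19, 37, ∞}.
(a,b)_5: α=4, u≡1; β=8, v≡3 (mod 5); (1|5)=+1, (3|5)=-1; sign (−1)^0·+1^8·-1^4 = +1.
(a,b)_∞: sgn(221)=+, sgn(3262623)=+, so +1.
(a,b)_19: α=0, u≡13; β=1, v≡2 (mod 19); (13|19)=-1, (2|19)=-1; sign (−1)^0·-1^1·-1^0 = -1.
(a,b)_13: α=1, u≡4; β=3, v≡11 (mod 13); (4|13)=+1, (11|13)=-1; sign (−1)^0·+1^3·-1^1 = -1.
(a,b)_3: α=6, u≡2; β=7, v≡2 (mod 3); (2|3)=-1, (2|3)=-1; sign (−1)^0·-1^7·-1^6 = -1.
(a,b)_2: α=0, β=2; u≡5, v≡7 (mod 8); ε(u)ε(v)=0·1, αω(v)=0·0, βω(u)=2·1; sum ≡ 0  ⇒  +1.
(a,b)_17: α=-1, u≡9; β=-1, v≡5 (mod 17); (9|17)=+1, (5|17)=-1; sign (−1)^0·+1^-1·-1^-1 = -1.
(a,b)_37: α=0, u≡9; β=1, v≡31 (mod 37); (9|37)=+1, (31|37)=-1; sign (−1)^0·+1^1·-1^0 = +1.
(a,b)_7: α=-4, u≡4; β=-3, v≡1 (mod 7); (4|7)=+1, (1|7)=+1; sign (−1)^0·+1^-3·+1^-4 = +1.
(221, 3262623 / ℚ) ramifies at {3, 13, 17, 19}: a division algebra.

[3, 13, 17, 19]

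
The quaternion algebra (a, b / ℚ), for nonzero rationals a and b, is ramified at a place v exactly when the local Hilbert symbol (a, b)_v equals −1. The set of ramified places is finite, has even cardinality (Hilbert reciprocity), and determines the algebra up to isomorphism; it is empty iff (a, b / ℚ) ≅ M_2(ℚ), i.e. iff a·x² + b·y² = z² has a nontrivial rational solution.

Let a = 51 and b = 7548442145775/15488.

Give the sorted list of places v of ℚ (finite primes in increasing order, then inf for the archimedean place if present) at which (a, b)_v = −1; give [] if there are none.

[17, 19]

Mod squares: a ≡ 51, b ≡ 1102. Check v ∈ {∞, 2, 3, 5, 11, 17, 19, 29}.
v=19: a=19^0·(≡13), b=19^1·(≡1) mod 19; (13|19)=-1, (1|19)=+1; (−1)^{0·1·9}·(-1)^1·(+1)^0 = -1.
v=5: a=5^0·(≡1), b=5^2·(≡2) mod 5; (1|5)=+1, (2|5)=-1; (−1)^{0·2·2}·(+1)^2·(-1)^0 = +1.
v=29: a=29^0·(≡22), b=29^1·(≡24) mod 29; (22|29)=+1, (24|29)=+1; (−1)^{0·1·14}·(+1)^1·(+1)^0 = +1.
v=∞: 51 > 0 and 1102 > 0  ⇒  (a,b)_∞ = +1.
v=17: a=17^1·(≡3), b=17^4·(≡12) mod 17; (3|17)=-1, (12|17)=-1; (−1)^{1·4·8}·(-1)^4·(-1)^1 = -1.
v=3: a=3^1·(≡2), b=3^8·(≡1) mod 3; (2|3)=-1, (1|3)=+1; (−1)^{1·8·1}·(-1)^8·(+1)^1 = +1.
v=2: v_2(a)=0, v_2(b)=-7; units ≡ 3, 7 (mod 8); ε·ε+αω+βω = 1·1+0·0+-7·1 ≡ 0  ⇒  (a,b)_2 = +1.
v=11: a=11^0·(≡7), b=11^-2·(≡2) mod 11; (7|11)=-1, (2|11)=-1; (−1)^{0·-2·5}·(-1)^-2·(-1)^0 = +1.
Ram(51, 1102) = {17, 19}; no ℚ_17-point on the conic.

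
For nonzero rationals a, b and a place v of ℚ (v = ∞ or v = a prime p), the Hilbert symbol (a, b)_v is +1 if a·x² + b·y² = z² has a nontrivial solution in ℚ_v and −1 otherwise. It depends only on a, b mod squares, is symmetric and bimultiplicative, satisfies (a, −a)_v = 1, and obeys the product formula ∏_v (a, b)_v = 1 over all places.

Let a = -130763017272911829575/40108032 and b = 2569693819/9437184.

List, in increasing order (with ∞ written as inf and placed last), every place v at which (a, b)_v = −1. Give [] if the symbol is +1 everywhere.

[11, 23, 31, 41]

Mod squares: a ≡ -3866599, b ≡ 451. Check v ∈ {∞, 2, 3, 5, 7, 11, 17, 23, 29, 31, 41}.
v=7: a=7^6·(≡6), b=7^2·(≡5) mod 7; (6|7)=-1, (5|7)=-1; (−1)^{6·2·3}·(-1)^2·(-1)^6 = +1.
v=3: a=3^-2·(≡2), b=3^-2·(≡1) mod 3; (2|3)=-1, (1|3)=+1; (−1)^{-2·-2·1}·(-1)^-2·(+1)^-2 = +1.
v=2: v_2(a)=-18, v_2(b)=-20; units ≡ 1, 3 (mod 8); ε·ε+αω+βω = 0·1+-18·1+-20·0 ≡ 0  ⇒  (a,b)_2 = +1.
v=11: a=11^3·(≡8), b=11^3·(≡8) mod 11; (8|11)=-1, (8|11)=-1; (−1)^{3·3·5}·(-1)^3·(-1)^3 = -1.
v=23: a=23^1·(≡17), b=23^0·(≡15) mod 23; (17|23)=-1, (15|23)=-1; (−1)^{1·0·11}·(-1)^0·(-1)^1 = -1.
v=5: a=5^2·(≡1), b=5^0·(≡1) mod 5; (1|5)=+1, (1|5)=+1; (−1)^{2·0·2}·(+1)^0·(+1)^2 = +1.
v=31: a=31^3·(≡26), b=31^2·(≡22) mod 31; (26|31)=-1, (22|31)=-1; (−1)^{3·2·15}·(-1)^2·(-1)^3 = -1.
v=∞: -3866599 < 0 and 451 > 0  ⇒  (a,b)_∞ = +1.
v=29: a=29^1·(≡11), b=29^0·(≡5) mod 29; (11|29)=-1, (5|29)=+1; (−1)^{1·0·14}·(-1)^0·(+1)^1 = +1.
v=41: a=41^2·(≡30), b=41^1·(≡17) mod 41; (30|41)=-1, (17|41)=-1; (−1)^{2·1·20}·(-1)^1·(-1)^2 = -1.
v=17: a=17^-1·(≡16), b=17^0·(≡2) mod 17; (16|17)=+1, (2|17)=+1; (−1)^{-1·0·8}·(+1)^0·(+1)^-1 = +1.
Ram(-3866599, 451) = {11, 23, 31, 41}; no ℚ_11-point on the conic.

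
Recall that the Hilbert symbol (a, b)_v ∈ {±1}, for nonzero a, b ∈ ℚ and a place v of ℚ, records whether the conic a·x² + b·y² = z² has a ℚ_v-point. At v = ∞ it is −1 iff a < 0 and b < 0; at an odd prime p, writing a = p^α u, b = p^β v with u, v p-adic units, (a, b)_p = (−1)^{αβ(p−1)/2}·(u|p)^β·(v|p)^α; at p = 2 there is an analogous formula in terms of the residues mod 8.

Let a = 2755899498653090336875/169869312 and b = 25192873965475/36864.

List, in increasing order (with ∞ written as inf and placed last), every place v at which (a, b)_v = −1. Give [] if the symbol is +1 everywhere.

Mod squares: a ≡ 460598, b ≡ 19. Check v ∈ {∞, 2, 3, 5, 17, 19, 23, 31}.
v=5: a=5^4·(≡2), b=5^2·(≡1) mod 5; (2|5)=-1, (1|5)=+1; (−1)^{4·2·2}·(-1)^2·(+1)^4 = +1.
v=31: a=31^3·(≡2), b=31^2·(≡25) mod 31; (2|31)=+1, (25|31)=+1; (−1)^{3·2·15}·(+1)^2·(+1)^3 = +1.
v=23: a=23^3·(≡18), b=23^2·(≡15) mod 23; (18|23)=+1, (15|23)=-1; (−1)^{3·2·11}·(+1)^2·(-1)^3 = -1.
v=2: v_2(a)=-21, v_2(b)=-12; units ≡ 3, 3 (mod 8); ε·ε+αω+βω = 1·1+-21·1+-12·1 ≡ 0  ⇒  (a,b)_2 = +1.
v=19: a=19^5·(≡1), b=19^3·(≡11) mod 19; (1|19)=+1, (11|19)=+1; (−1)^{5·3·9}·(+1)^3·(+1)^5 = -1.
v=3: a=3^-4·(≡2), b=3^-2·(≡1) mod 3; (2|3)=-1, (1|3)=+1; (−1)^{-4·-2·1}·(-1)^-2·(+1)^-4 = +1.
v=∞: 460598 > 0 and 19 > 0  ⇒  (a,b)_∞ = +1.
v=17: a=17^3·(≡16), b=17^2·(≡8) mod 17; (16|17)=+1, (8|17)=+1; (−1)^{3·2·8}·(+1)^2·(+1)^3 = +1.
|Ram(460598, 19)| = 2, even; anisotropic at {19, 23}.

[19, 23]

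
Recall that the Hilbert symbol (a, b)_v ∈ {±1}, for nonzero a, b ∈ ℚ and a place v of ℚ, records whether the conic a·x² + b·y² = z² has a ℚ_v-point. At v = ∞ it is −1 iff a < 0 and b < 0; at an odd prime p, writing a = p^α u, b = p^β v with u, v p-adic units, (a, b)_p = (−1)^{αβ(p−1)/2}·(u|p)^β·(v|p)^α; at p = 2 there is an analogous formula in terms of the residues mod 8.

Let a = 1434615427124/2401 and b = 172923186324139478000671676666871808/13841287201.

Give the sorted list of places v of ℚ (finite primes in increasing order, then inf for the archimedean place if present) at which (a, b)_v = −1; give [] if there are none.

Mod squares: a ≡ 24496541, b ≡ 48993082. Check v ∈ {∞, 2, 7, 11, 17, 23, 31, 43, 47}.
v=∞: 24496541 > 0 and 48993082 > 0  ⇒  (a,b)_∞ = +1.
v=43: a=43^1·(≡25), b=43^3·(≡26) mod 43; (25|43)=+1, (26|43)=-1; (−1)^{1·3·21}·(+1)^3·(-1)^1 = +1.
v=7: a=7^-4·(≡5), b=7^-12·(≡6) mod 7; (5|7)=-1, (6|7)=-1; (−1)^{-4·-12·3}·(-1)^-12·(-1)^-4 = +1.
v=2: v_2(a)=2, v_2(b)=17; units ≡ 5, 5 (mod 8); ε·ε+αω+βω = 0·0+2·1+17·1 ≡ 1  ⇒  (a,b)_2 = -1.
v=47: a=47^1·(≡10), b=47^3·(≡22) mod 47; (10|47)=-1, (22|47)=-1; (−1)^{1·3·23}·(-1)^3·(-1)^1 = -1.
v=11: a=11^4·(≡4), b=11^10·(≡6) mod 11; (4|11)=+1, (6|11)=-1; (−1)^{4·10·5}·(+1)^10·(-1)^4 = +1.
v=23: a=23^1·(≡4), b=23^3·(≡2) mod 23; (4|23)=+1, (2|23)=+1; (−1)^{1·3·11}·(+1)^3·(+1)^1 = -1.
v=31: a=31^1·(≡23), b=31^3·(≡30) mod 31; (23|31)=-1, (30|31)=-1; (−1)^{1·3·15}·(-1)^3·(-1)^1 = -1.
v=17: a=17^1·(≡8), b=17^1·(≡8) mod 17; (8|17)=+1, (8|17)=+1; (−1)^{1·1·8}·(+1)^1·(+1)^1 = +1.
Ram(24496541, 48993082) = {2, 23, 31, 47}; no ℚ_2-point on the conic.

[2, 23, 31, 47]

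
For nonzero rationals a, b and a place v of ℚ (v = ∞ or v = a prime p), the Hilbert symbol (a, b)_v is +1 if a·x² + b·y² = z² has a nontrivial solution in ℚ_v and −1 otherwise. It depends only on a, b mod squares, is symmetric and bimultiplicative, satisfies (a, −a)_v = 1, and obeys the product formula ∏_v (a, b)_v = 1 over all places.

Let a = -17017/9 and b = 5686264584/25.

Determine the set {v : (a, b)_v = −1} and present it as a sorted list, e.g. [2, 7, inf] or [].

(a, b) ≡ (-17017, 66) mod (ℚ^×)²; places V = {2, 3, 5, 7, 11, 13, 17, ∞}.
(a,b)_5: α=0, u≡2; β=-2, v≡4 (mod 5); (2|5)=-1, (4|5)=+1; sign (−1)^0·-1^-2·+1^0 = +1.
(a,b)_∞: sgn(-17017)=−, sgn(66)=+, so +1.
(a,b)_7: α=1, u≡6; β=2, v≡5 (mod 7); (6|7)=-1, (5|7)=-1; sign (−1)^0·-1^2·-1^1 = -1.
(a,b)_13: α=1, u≡12; β=2, v≡12 (mod 13); (12|13)=+1, (12|13)=+1; sign (−1)^0·+1^2·+1^1 = +1.
(a,b)_11: α=1, u≡9; β=1, v≡8 (mod 11); (9|11)=+1, (8|11)=-1; sign (−1)^1·+1^1·-1^1 = +1.
(a,b)_3: α=-2, u≡2; β=3, v≡1 (mod 3); (2|3)=-1, (1|3)=+1; sign (−1)^0·-1^3·+1^-2 = -1.
(a,b)_2: α=0, β=3; u≡7, v≡1 (mod 8); ε(u)ε(v)=1·0, αω(v)=0·0, βω(u)=3·0; sum ≡ 0  ⇒  +1.
(a,b)_17: α=1, u≡4; β=2, v≡16 (mod 17); (4|17)=+1, (16|17)=+1; sign (−1)^0·+1^2·+1^1 = +1.
|Ram(-17017, 66)| = 2, even; anisotropic at {3, 7}.

[3, 7]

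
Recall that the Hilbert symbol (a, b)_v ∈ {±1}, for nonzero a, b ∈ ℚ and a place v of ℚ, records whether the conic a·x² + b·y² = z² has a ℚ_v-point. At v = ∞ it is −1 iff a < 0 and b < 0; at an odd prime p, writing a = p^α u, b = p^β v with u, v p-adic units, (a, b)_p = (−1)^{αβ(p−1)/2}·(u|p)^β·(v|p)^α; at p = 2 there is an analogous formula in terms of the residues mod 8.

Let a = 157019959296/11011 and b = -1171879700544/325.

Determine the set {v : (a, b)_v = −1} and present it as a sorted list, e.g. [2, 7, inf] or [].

(a, b) ≡ (119301, -12597) mod (ℚ^×)²; places V = {2, 3, 5, 7, 11, 13, 17, 19, 23, ∞}.
(a,b)_∞: sgn(119301)=+, sgn(-12597)=−, so +1.
(a,b)_13: α=-1, u≡9; β=-1, v≡7 (mod 13); (9|13)=+1, (7|13)=-1; sign (−1)^0·+1^-1·-1^-1 = -1.
(a,b)_19: α=3, u≡9; β=1, v≡13 (mod 19); (9|19)=+1, (13|19)=-1; sign (−1)^1·+1^1·-1^3 = +1.
(a,b)_2: α=12, β=6; u≡5, v≡3 (mod 8); ε(u)ε(v)=0·1, αω(v)=12·1, βω(u)=6·1; sum ≡ 0  ⇒  +1.
(a,b)_11: α=-2, u≡8; β=0, v≡5 (mod 11); (8|11)=-1, (5|11)=+1; sign (−1)^0·-1^0·+1^-2 = +1.
(a,b)_3: α=5, u≡2; β=7, v≡1 (mod 3); (2|3)=-1, (1|3)=+1; sign (−1)^1·-1^7·+1^5 = +1.
(a,b)_5: α=0, u≡1; β=-2, v≡2 (mod 5); (1|5)=+1, (2|5)=-1; sign (−1)^0·+1^-2·-1^0 = +1.
(a,b)_17: α=0, u≡14; β=1, v≡11 (mod 17); (14|17)=-1, (11|17)=-1; sign (−1)^0·-1^1·-1^0 = -1.
(a,b)_23: α=1, u≡9; β=2, v≡10 (mod 23); (9|23)=+1, (10|23)=-1; sign (−1)^0·+1^2·-1^1 = -1.
(a,b)_7: α=-1, u≡5; β=2, v≡3 (mod 7); (5|7)=-1, (3|7)=-1; sign (−1)^0·-1^2·-1^-1 = -1.
|Ram(119301, -12597)| = 4, even; anisotropic at {7, 13, 17, 23}.

[7, 13, 17, 23]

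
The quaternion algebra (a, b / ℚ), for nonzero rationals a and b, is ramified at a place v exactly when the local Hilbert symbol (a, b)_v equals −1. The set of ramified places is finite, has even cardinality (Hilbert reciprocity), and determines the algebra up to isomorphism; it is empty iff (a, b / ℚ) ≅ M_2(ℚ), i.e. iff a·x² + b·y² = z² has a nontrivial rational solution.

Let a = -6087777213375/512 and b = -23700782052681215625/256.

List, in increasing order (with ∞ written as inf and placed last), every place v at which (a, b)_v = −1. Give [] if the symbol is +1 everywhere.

[3, inf]

(a, b) ≡ (-30, -2145) mod (ℚ^×)²; places V = {2, 3, 5, 11, 13, ∞}.
(a,b)_2: α=-9, β=-8; u≡1, v≡7 (mod 8); ε(u)ε(v)=0·1, αω(v)=-9·0, βω(u)=-8·0; sum ≡ 0  ⇒  +1.
(a,b)_3: α=9, u≡2; β=11, v≡2 (mod 3); (2|3)=-1, (2|3)=-1; sign (−1)^1·-1^11·-1^9 = -1.
(a,b)_5: α=3, u≡4; β=5, v≡1 (mod 5); (4|5)=+1, (1|5)=+1; sign (−1)^0·+1^5·+1^3 = +1.
(a,b)_13: α=2, u≡3; β=3, v≡3 (mod 13); (3|13)=+1, (3|13)=+1; sign (−1)^0·+1^3·+1^2 = +1.
(a,b)_11: α=4, u≡4; β=7, v≡3 (mod 11); (4|11)=+1, (3|11)=+1; sign (−1)^0·+1^7·+1^4 = +1.
(a,b)_∞: sgn(-30)=−, sgn(-2145)=−, so -1.
(-30, -2145 / ℚ) ramifies at {3, ∞}: a division algebra.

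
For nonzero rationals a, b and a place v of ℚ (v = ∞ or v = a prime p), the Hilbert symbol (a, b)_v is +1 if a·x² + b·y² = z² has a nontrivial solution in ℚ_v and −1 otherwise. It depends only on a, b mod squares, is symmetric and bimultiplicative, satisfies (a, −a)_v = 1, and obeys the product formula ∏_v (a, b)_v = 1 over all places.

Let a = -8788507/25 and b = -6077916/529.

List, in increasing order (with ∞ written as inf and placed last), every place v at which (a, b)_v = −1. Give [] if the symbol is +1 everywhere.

Mod squares: a ≡ -52003, b ≡ -111. Check v ∈ {∞, 2, 3, 5, 7, 13, 17, 19, 23, 37}.
v=2: v_2(a)=0, v_2(b)=2; units ≡ 5, 1 (mod 8); ε·ε+αω+βω = 0·0+0·0+2·1 ≡ 0  ⇒  (a,b)_2 = +1.
v=13: a=13^2·(≡3), b=13^2·(≡8) mod 13; (3|13)=+1, (8|13)=-1; (−1)^{2·2·6}·(+1)^2·(-1)^2 = +1.
v=5: a=5^-2·(≡3), b=5^0·(≡1) mod 5; (3|5)=-1, (1|5)=+1; (−1)^{-2·0·2}·(-1)^0·(+1)^-2 = +1.
v=17: a=17^1·(≡2), b=17^0·(≡13) mod 17; (2|17)=+1, (13|17)=+1; (−1)^{1·0·8}·(+1)^0·(+1)^1 = +1.
v=3: a=3^0·(≡2), b=3^5·(≡2) mod 3; (2|3)=-1, (2|3)=-1; (−1)^{0·5·1}·(-1)^5·(-1)^0 = -1.
v=19: a=19^1·(≡13), b=19^0·(≡2) mod 19; (13|19)=-1, (2|19)=-1; (−1)^{1·0·9}·(-1)^0·(-1)^1 = -1.
v=7: a=7^1·(≡3), b=7^0·(≡4) mod 7; (3|7)=-1, (4|7)=+1; (−1)^{1·0·3}·(-1)^0·(+1)^1 = +1.
v=∞: -52003 < 0 and -111 < 0  ⇒  (a,b)_∞ = -1.
v=37: a=37^0·(≡13), b=37^1·(≡28) mod 37; (13|37)=-1, (28|37)=+1; (−1)^{0·1·18}·(-1)^1·(+1)^0 = -1.
v=23: a=23^1·(≡18), b=23^-2·(≡18) mod 23; (18|23)=+1, (18|23)=+1; (−1)^{1·-2·11}·(+1)^-2·(+1)^1 = +1.
Ram(-52003, -111) = {3, 19, 37, ∞}; no ℚ_3-point on the conic.

[3, 19, 37, inf]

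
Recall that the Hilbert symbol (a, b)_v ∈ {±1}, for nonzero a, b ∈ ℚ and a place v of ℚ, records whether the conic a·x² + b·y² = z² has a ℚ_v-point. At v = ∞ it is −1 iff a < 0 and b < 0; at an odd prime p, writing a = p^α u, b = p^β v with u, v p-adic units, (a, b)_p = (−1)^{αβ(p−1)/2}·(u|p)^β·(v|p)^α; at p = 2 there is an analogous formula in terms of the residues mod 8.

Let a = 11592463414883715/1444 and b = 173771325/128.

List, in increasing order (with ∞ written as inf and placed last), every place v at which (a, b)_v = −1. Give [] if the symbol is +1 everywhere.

Mod squares: a ≡ 115, b ≡ 171626. Check v ∈ {∞, 2, 3, 5, 7, 13, 19, 23, 41}.
v=41: a=41^2·(≡36), b=41^1·(≡31) mod 41; (36|41)=+1, (31|41)=+1; (−1)^{2·1·20}·(+1)^1·(+1)^2 = +1.
v=3: a=3^4·(≡1), b=3^4·(≡2) mod 3; (1|3)=+1, (2|3)=-1; (−1)^{4·4·1}·(+1)^4·(-1)^4 = +1.
v=∞: 115 > 0 and 171626 > 0  ⇒  (a,b)_∞ = +1.
v=13: a=13^4·(≡11), b=13^1·(≡2) mod 13; (11|13)=-1, (2|13)=-1; (−1)^{4·1·6}·(-1)^1·(-1)^4 = -1.
v=23: a=23^3·(≡15), b=23^1·(≡11) mod 23; (15|23)=-1, (11|23)=-1; (−1)^{3·1·11}·(-1)^1·(-1)^3 = -1.
v=5: a=5^1·(≡2), b=5^2·(≡1) mod 5; (2|5)=-1, (1|5)=+1; (−1)^{1·2·2}·(-1)^2·(+1)^1 = +1.
v=19: a=19^-2·(≡16), b=19^0·(≡3) mod 19; (16|19)=+1, (3|19)=-1; (−1)^{-2·0·9}·(+1)^0·(-1)^-2 = +1.
v=7: a=7^2·(≡3), b=7^1·(≡2) mod 7; (3|7)=-1, (2|7)=+1; (−1)^{2·1·3}·(-1)^1·(+1)^2 = -1.
v=2: v_2(a)=-2, v_2(b)=-7; units ≡ 3, 5 (mod 8); ε·ε+αω+βω = 1·0+-2·1+-7·1 ≡ 1  ⇒  (a,b)_2 = -1.
|Ram(115, 171626)| = 4, even; anisotropic at {2, 7, 13, 23}.

[2, 7, 13, 23]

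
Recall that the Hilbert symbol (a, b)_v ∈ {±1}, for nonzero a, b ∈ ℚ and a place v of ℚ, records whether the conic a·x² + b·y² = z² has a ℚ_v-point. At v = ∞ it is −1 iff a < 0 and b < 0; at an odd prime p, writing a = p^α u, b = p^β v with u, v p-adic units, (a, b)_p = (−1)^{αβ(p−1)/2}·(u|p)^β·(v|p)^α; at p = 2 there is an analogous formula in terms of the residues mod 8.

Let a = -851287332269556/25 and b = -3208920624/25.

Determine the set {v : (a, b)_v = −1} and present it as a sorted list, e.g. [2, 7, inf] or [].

[13, inf]

Mod squares: a ≡ -21, b ≡ -299. Check v ∈ {∞, 2, 3, 5, 7, 13, 23}.
v=13: a=13^6·(≡8), b=13^3·(≡3) mod 13; (8|13)=-1, (3|13)=+1; (−1)^{6·3·6}·(-1)^3·(+1)^6 = -1.
v=∞: -21 < 0 and -299 < 0  ⇒  (a,b)_∞ = -1.
v=23: a=23^2·(≡13), b=23^1·(≡17) mod 23; (13|23)=+1, (17|23)=-1; (−1)^{2·1·11}·(+1)^1·(-1)^2 = +1.
v=2: v_2(a)=2, v_2(b)=4; units ≡ 3, 5 (mod 8); ε·ε+αω+βω = 1·0+2·1+4·1 ≡ 0  ⇒  (a,b)_2 = +1.
v=5: a=5^-2·(≡4), b=5^-2·(≡1) mod 5; (4|5)=+1, (1|5)=+1; (−1)^{-2·-2·2}·(+1)^-2·(+1)^-2 = +1.
v=7: a=7^3·(≡1), b=7^2·(≡4) mod 7; (1|7)=+1, (4|7)=+1; (−1)^{3·2·3}·(+1)^2·(+1)^3 = +1.
v=3: a=3^5·(≡2), b=3^4·(≡1) mod 3; (2|3)=-1, (1|3)=+1; (−1)^{5·4·1}·(-1)^4·(+1)^5 = +1.
Ram(-21, -299) = {13, ∞}; no ℚ_13-point on the conic.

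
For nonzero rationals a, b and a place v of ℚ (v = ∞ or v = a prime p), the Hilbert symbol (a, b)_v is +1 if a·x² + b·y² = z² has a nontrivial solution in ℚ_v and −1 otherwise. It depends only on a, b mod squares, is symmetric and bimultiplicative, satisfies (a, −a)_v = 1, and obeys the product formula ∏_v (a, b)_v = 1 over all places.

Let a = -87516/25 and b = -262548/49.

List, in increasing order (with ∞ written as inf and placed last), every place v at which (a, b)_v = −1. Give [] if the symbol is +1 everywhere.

[3, 11, 17, inf]

Mod squares: a ≡ -2431, b ≡ -7293. Check v ∈ {∞, 2, 3, 5, 7, 11, 13, 17}.
v=∞: -2431 < 0 and -7293 < 0  ⇒  (a,b)_∞ = -1.
v=3: a=3^2·(≡2), b=3^3·(≡2) mod 3; (2|3)=-1, (2|3)=-1; (−1)^{2·3·1}·(-1)^3·(-1)^2 = -1.
v=11: a=11^1·(≡10), b=11^1·(≡7) mod 11; (10|11)=-1, (7|11)=-1; (−1)^{1·1·5}·(-1)^1·(-1)^1 = -1.
v=13: a=13^1·(≡11), b=13^1·(≡11) mod 13; (11|13)=-1, (11|13)=-1; (−1)^{1·1·6}·(-1)^1·(-1)^1 = +1.
v=7: a=7^0·(≡3), b=7^-2·(≡1) mod 7; (3|7)=-1, (1|7)=+1; (−1)^{0·-2·3}·(-1)^-2·(+1)^0 = +1.
v=2: v_2(a)=2, v_2(b)=2; units ≡ 1, 3 (mod 8); ε·ε+αω+βω = 0·1+2·1+2·0 ≡ 0  ⇒  (a,b)_2 = +1.
v=5: a=5^-2·(≡4), b=5^0·(≡3) mod 5; (4|5)=+1, (3|5)=-1; (−1)^{-2·0·2}·(+1)^0·(-1)^-2 = +1.
v=17: a=17^1·(≡11), b=17^1·(≡4) mod 17; (11|17)=-1, (4|17)=+1; (−1)^{1·1·8}·(-1)^1·(+1)^1 = -1.
Ram(-2431, -7293) = {3, 11, 17, ∞}; no ℚ_3-point on the conic.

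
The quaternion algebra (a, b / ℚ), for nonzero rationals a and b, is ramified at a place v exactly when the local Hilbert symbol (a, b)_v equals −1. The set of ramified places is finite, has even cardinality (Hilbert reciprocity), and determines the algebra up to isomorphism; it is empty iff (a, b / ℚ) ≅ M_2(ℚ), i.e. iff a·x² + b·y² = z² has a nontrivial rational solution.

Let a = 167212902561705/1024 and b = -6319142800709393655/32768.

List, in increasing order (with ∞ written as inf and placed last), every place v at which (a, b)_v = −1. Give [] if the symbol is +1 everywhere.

[5, 17]

(a, b) ≡ (21505, -624910) mod (ℚ^×)²; places V = {2, 3, 5, 7, 11, 13, 17, 19, 23, ∞}.
(a,b)_∞: sgn(21505)=+, sgn(-624910)=−, so +1.
(a,b)_2: α=-10, β=-15; u≡1, v≡1 (mod 8); ε(u)ε(v)=0·0, αω(v)=-10·0, βω(u)=-15·0; sum ≡ 0  ⇒  +1.
(a,b)_13: α=2, u≡4; β=3, v≡12 (mod 13); (4|13)=+1, (12|13)=+1; sign (−1)^0·+1^3·+1^2 = +1.
(a,b)_11: α=1, u≡6; β=1, v≡3 (mod 11); (6|11)=-1, (3|11)=+1; sign (−1)^1·-1^1·+1^1 = +1.
(a,b)_3: α=2, u≡1; β=4, v≡2 (mod 3); (1|3)=+1, (2|3)=-1; sign (−1)^0·+1^4·-1^2 = +1.
(a,b)_5: α=1, u≡4; β=1, v≡3 (mod 5); (4|5)=+1, (3|5)=-1; sign (−1)^0·+1^1·-1^1 = -1.
(a,b)_17: α=3, u≡7; β=4, v≡3 (mod 17); (7|17)=-1, (3|17)=-1; sign (−1)^0·-1^4·-1^3 = -1.
(a,b)_23: α=1, u≡17; β=1, v≡9 (mod 23); (17|23)=-1, (9|23)=+1; sign (−1)^1·-1^1·+1^1 = +1.
(a,b)_7: α=2, u≡1; β=2, v≡4 (mod 7); (1|7)=+1, (4|7)=+1; sign (−1)^0·+1^2·+1^2 = +1.
(a,b)_19: α=2, u≡9; β=3, v≡10 (mod 19); (9|19)=+1, (10|19)=-1; sign (−1)^0·+1^3·-1^2 = +1.
Ram(21505, -624910) = {5, 17}; no ℚ_5-point on the conic.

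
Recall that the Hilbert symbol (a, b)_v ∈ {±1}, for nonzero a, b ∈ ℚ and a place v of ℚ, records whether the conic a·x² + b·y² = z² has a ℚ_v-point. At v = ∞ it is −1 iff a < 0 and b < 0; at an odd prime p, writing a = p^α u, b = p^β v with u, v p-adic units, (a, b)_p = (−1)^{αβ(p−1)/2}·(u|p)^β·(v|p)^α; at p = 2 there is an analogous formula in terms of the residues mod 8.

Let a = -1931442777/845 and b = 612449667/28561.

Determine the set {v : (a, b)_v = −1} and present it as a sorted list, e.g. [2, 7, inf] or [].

[2, 5, 17, 19]

(a, b) ≡ (-85, 323) mod (ℚ^×)²; places V = {2, 3, 5, 11, 13, 17, 19, ∞}.
(a,b)_5: α=-1, u≡2; β=0, v≡2 (mod 5); (2|5)=-1, (2|5)=-1; sign (−1)^0·-1^0·-1^-1 = -1.
(a,b)_3: α=2, u≡2; β=8, v≡2 (mod 3); (2|3)=-1, (2|3)=-1; sign (−1)^0·-1^8·-1^2 = +1.
(a,b)_2: α=0, β=0; u≡3, v≡3 (mod 8); ε(u)ε(v)=1·1, αω(v)=0·1, βω(u)=0·1; sum ≡ 1  ⇒  -1.
(a,b)_∞: sgn(-85)=−, sgn(323)=+, so +1.
(a,b)_17: α=3, u≡11; β=3, v≡15 (mod 17); (11|17)=-1, (15|17)=+1; sign (−1)^0·-1^3·+1^3 = -1.
(a,b)_13: α=-2, u≡7; β=-4, v≡11 (mod 13); (7|13)=-1, (11|13)=-1; sign (−1)^0·-1^-4·-1^-2 = +1.
(a,b)_19: α=2, u≡18; β=1, v≡7 (mod 19); (18|19)=-1, (7|19)=+1; sign (−1)^0·-1^1·+1^2 = -1.
(a,b)_11: α=2, u≡3; β=0, v≡1 (mod 11); (3|11)=+1, (1|11)=+1; sign (−1)^0·+1^0·+1^2 = +1.
Ram(-85, 323) = {2, 5, 17, 19}; no ℚ_2-point on the conic.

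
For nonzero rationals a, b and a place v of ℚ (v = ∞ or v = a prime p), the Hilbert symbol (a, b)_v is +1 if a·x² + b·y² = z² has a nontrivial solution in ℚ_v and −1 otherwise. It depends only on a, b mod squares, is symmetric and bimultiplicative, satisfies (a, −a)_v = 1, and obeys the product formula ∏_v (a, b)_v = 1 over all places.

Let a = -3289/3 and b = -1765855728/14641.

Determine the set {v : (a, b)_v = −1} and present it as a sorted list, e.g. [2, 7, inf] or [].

[31, inf]

(a, b) ≡ (-9867, -27807) mod (ℚ^×)²; places V = {2, 3, 7, 11, 13, 23, 31, ∞}.
(a,b)_23: α=1, u≡6; β=1, v≡22 (mod 23); (6|23)=+1, (22|23)=-1; sign (−1)^1·+1^1·-1^1 = +1.
(a,b)_13: α=1, u≡11; β=1, v≡11 (mod 13); (11|13)=-1, (11|13)=-1; sign (−1)^0·-1^1·-1^1 = +1.
(a,b)_2: α=0, β=4; u≡5, v≡1 (mod 8); ε(u)ε(v)=0·0, αω(v)=0·0, βω(u)=4·1; sum ≡ 0  ⇒  +1.
(a,b)_3: α=-1, u≡2; β=5, v≡1 (mod 3); (2|3)=-1, (1|3)=+1; sign (−1)^1·-1^5·+1^-1 = +1.
(a,b)_11: α=1, u≡3; β=-4, v≡1 (mod 11); (3|11)=+1, (1|11)=+1; sign (−1)^0·+1^-4·+1^1 = +1.
(a,b)_31: α=0, u≡30; β=1, v≡7 (mod 31); (30|31)=-1, (7|31)=+1; sign (−1)^0·-1^1·+1^0 = -1.
(a,b)_7: α=0, u≡5; β=2, v≡1 (mod 7); (5|7)=-1, (1|7)=+1; sign (−1)^0·-1^2·+1^0 = +1.
(a,b)_∞: sgn(-9867)=−, sgn(-27807)=−, so -1.
Ram(-9867, -27807) = {31, ∞}; no ℚ_31-point on the conic.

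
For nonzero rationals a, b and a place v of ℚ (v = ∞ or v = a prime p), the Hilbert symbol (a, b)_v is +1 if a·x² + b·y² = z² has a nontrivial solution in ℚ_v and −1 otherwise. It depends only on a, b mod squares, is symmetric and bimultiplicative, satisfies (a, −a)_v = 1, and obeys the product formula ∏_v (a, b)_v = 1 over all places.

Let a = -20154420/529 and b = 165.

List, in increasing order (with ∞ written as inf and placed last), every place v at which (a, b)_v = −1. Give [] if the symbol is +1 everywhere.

(a, b) ≡ (-62205, 165) mod (ℚ^×)²; places V = {2, 3, 5, 11, 13, 23, 29, ∞}.
(a,b)_11: α=1, u≡6; β=1, v≡4 (mod 11); (6|11)=-1, (4|11)=+1; sign (−1)^1·-1^1·+1^1 = +1.
(a,b)_13: α=1, u≡3; β=0, v≡9 (mod 13); (3|13)=+1, (9|13)=+1; sign (−1)^0·+1^0·+1^1 = +1.
(a,b)_∞: sgn(-62205)=−, sgn(165)=+, so +1.
(a,b)_3: α=5, u≡1; β=1, v≡1 (mod 3); (1|3)=+1, (1|3)=+1; sign (−1)^1·+1^1·+1^5 = -1.
(a,b)_2: α=2, β=0; u≡3, v≡5 (mod 8); ε(u)ε(v)=1·0, αω(v)=2·1, βω(u)=0·1; sum ≡ 0  ⇒  +1.
(a,b)_23: α=-2, u≡20; β=0, v≡4 (mod 23); (20|23)=-1, (4|23)=+1; sign (−1)^0·-1^0·+1^-2 = +1.
(a,b)_5: α=1, u≡4; β=1, v≡3 (mod 5); (4|5)=+1, (3|5)=-1; sign (−1)^0·+1^1·-1^1 = -1.
(a,b)_29: α=1, u≡9; β=0, v≡20 (mod 29); (9|29)=+1, (20|29)=+1; sign (−1)^0·+1^0·+1^1 = +1.
(-62205, 165 / ℚ) ramifies at {3, 5}: a division algebra.

[3, 5]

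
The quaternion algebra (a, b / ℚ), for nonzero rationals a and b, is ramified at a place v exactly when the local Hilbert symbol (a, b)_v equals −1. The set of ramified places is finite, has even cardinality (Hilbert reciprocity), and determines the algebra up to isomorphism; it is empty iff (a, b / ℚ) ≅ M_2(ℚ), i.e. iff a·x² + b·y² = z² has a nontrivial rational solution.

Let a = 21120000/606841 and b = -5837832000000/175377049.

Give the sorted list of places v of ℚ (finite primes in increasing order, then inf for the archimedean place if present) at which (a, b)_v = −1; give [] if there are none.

(a, b) ≡ (33, -2002) mod (ℚ^×)²; places V = {2, 3, 5, 7, 11, 13, 17, 19, 41, ∞}.
(a,b)_41: α=-2, u≡31; β=-2, v≡14 (mod 41); (31|41)=+1, (14|41)=-1; sign (−1)^0·+1^-2·-1^-2 = +1.
(a,b)_11: α=1, u≡4; β=1, v≡5 (mod 11); (4|11)=+1, (5|11)=+1; sign (−1)^1·+1^1·+1^1 = -1.
(a,b)_5: α=4, u≡2; β=6, v≡3 (mod 5); (2|5)=-1, (3|5)=-1; sign (−1)^0·-1^6·-1^4 = +1.
(a,b)_2: α=10, β=9; u≡1, v≡7 (mod 8); ε(u)ε(v)=0·1, αω(v)=10·0, βω(u)=9·0; sum ≡ 0  ⇒  +1.
(a,b)_19: α=-2, u≡2; β=-2, v≡14 (mod 19); (2|19)=-1, (14|19)=-1; sign (−1)^0·-1^-2·-1^-2 = +1.
(a,b)_7: α=0, u≡5; β=1, v≡4 (mod 7); (5|7)=-1, (4|7)=+1; sign (−1)^0·-1^1·+1^0 = -1.
(a,b)_17: α=0, u≡15; β=-2, v≡2 (mod 17); (15|17)=+1, (2|17)=+1; sign (−1)^0·+1^-2·+1^0 = +1.
(a,b)_13: α=0, u≡5; β=1, v≡7 (mod 13); (5|13)=-1, (7|13)=-1; sign (−1)^0·-1^1·-1^0 = -1.
(a,b)_3: α=1, u≡2; β=6, v≡2 (mod 3); (2|3)=-1, (2|3)=-1; sign (−1)^0·-1^6·-1^1 = -1.
(a,b)_∞: sgn(33)=+, sgn(-2002)=−, so +1.
Ram(33, -2002) = {3, 7, 11, 13}; no ℚ_3-point on the conic.

[3, 7, 11, 13]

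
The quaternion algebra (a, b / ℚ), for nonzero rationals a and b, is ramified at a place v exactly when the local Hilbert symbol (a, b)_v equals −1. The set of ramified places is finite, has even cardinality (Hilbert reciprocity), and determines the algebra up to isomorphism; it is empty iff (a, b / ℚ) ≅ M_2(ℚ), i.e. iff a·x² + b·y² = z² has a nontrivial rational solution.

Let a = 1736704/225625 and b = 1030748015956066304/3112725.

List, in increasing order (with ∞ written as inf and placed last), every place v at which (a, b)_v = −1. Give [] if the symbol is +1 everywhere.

(a, b) ≡ (106, 448539) mod (ℚ^×)²; places V = {2, 3, 5, 7, 11, 13, 19, 31, 53, ∞}.
(a,b)_31: α=0, u≡12; β=1, v≡22 (mod 31); (12|31)=-1, (22|31)=-1; sign (−1)^0·-1^1·-1^0 = -1.
(a,b)_11: α=0, u≡6; β=-2, v≡4 (mod 11); (6|11)=-1, (4|11)=+1; sign (−1)^0·-1^-2·+1^0 = +1.
(a,b)_53: α=1, u≡30; β=3, v≡37 (mod 53); (30|53)=-1, (37|53)=+1; sign (−1)^0·-1^3·+1^1 = -1.
(a,b)_5: α=-4, u≡4; β=-2, v≡1 (mod 5); (4|5)=+1, (1|5)=+1; sign (−1)^0·+1^-2·+1^-4 = +1.
(a,b)_∞: sgn(106)=+, sgn(448539)=+, so +1.
(a,b)_19: α=-2, u≡5; β=0, v≡1 (mod 19); (5|19)=+1, (1|19)=+1; sign (−1)^0·+1^0·+1^-2 = +1.
(a,b)_7: α=0, u≡4; β=-3, v≡5 (mod 7); (4|7)=+1, (5|7)=-1; sign (−1)^0·+1^-3·-1^0 = +1.
(a,b)_2: α=15, β=34; u≡5, v≡3 (mod 8); ε(u)ε(v)=0·1, αω(v)=15·1, βω(u)=34·1; sum ≡ 1  ⇒  -1.
(a,b)_13: α=0, u≡6; β=1, v≡10 (mod 13); (6|13)=-1, (10|13)=+1; sign (−1)^0·-1^1·+1^0 = -1.
(a,b)_3: α=0, u≡1; β=-1, v≡2 (mod 3); (1|3)=+1, (2|3)=-1; sign (−1)^0·+1^-1·-1^0 = +1.
(106, 448539 / ℚ) ramifies at {2, 13, 31, 53}: a division algebra.

[2, 13, 31, 53]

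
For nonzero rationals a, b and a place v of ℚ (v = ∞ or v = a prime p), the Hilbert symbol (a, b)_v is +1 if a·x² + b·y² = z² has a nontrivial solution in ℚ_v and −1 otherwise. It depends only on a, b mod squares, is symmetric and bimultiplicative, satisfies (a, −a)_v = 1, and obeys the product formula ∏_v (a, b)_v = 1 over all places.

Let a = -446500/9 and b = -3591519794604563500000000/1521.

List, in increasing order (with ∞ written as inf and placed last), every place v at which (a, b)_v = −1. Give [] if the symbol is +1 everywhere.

[23, 31, 43, inf]

Mod squares: a ≡ -4465, b ≡ -20388235. Check v ∈ {∞, 2, 3, 5, 7, 13, 19, 23, 31, 43, 47}.
v=∞: -4465 < 0 and -20388235 < 0  ⇒  (a,b)_∞ = -1.
v=5: a=5^3·(≡2), b=5^9·(≡3) mod 5; (2|5)=-1, (3|5)=-1; (−1)^{3·9·2}·(-1)^9·(-1)^3 = +1.
v=19: a=19^1·(≡13), b=19^3·(≡5) mod 19; (13|19)=-1, (5|19)=+1; (−1)^{1·3·9}·(-1)^3·(+1)^1 = +1.
v=23: a=23^0·(≡5), b=23^1·(≡17) mod 23; (5|23)=-1, (17|23)=-1; (−1)^{0·1·11}·(-1)^1·(-1)^0 = -1.
v=13: a=13^0·(≡7), b=13^-2·(≡4) mod 13; (7|13)=-1, (4|13)=+1; (−1)^{0·-2·6}·(-1)^-2·(+1)^0 = +1.
v=2: v_2(a)=2, v_2(b)=8; units ≡ 7, 5 (mod 8); ε·ε+αω+βω = 1·0+2·1+8·0 ≡ 0  ⇒  (a,b)_2 = +1.
v=47: a=47^1·(≡15), b=47^4·(≡16) mod 47; (15|47)=-1, (16|47)=+1; (−1)^{1·4·23}·(-1)^4·(+1)^1 = +1.
v=7: a=7^0·(≡1), b=7^1·(≡4) mod 7; (1|7)=+1, (4|7)=+1; (−1)^{0·1·3}·(+1)^1·(+1)^0 = +1.
v=31: a=31^0·(≡13), b=31^1·(≡11) mod 31; (13|31)=-1, (11|31)=-1; (−1)^{0·1·15}·(-1)^1·(-1)^0 = -1.
v=43: a=43^0·(≡30), b=43^1·(≡24) mod 43; (30|43)=-1, (24|43)=+1; (−1)^{0·1·21}·(-1)^1·(+1)^0 = -1.
v=3: a=3^-2·(≡2), b=3^-2·(≡2) mod 3; (2|3)=-1, (2|3)=-1; (−1)^{-2·-2·1}·(-1)^-2·(-1)^-2 = +1.
|Ram(-4465, -20388235)| = 4, even; anisotropic at {23, 31, 43, ∞}.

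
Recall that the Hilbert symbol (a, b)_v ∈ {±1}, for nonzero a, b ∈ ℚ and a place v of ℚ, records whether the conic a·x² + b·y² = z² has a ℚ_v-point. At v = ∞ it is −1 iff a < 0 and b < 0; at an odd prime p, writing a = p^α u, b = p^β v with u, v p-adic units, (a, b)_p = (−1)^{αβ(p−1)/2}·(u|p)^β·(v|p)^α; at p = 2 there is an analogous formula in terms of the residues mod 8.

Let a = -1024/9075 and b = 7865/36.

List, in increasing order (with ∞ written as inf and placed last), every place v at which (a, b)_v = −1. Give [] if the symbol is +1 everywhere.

(a, b) ≡ (-3, 65) mod (ℚ^×)²; places V = {2, 3, 5, 11, 13, ∞}.
(a,b)_11: α=-2, u≡6; β=2, v≡7 (mod 11); (6|11)=-1, (7|11)=-1; sign (−1)^0·-1^2·-1^-2 = +1.
(a,b)_2: α=10, β=-2; u≡5, v≡1 (mod 8); ε(u)ε(v)=0·0, αω(v)=10·0, βω(u)=-2·1; sum ≡ 0  ⇒  +1.
(a,b)_3: α=-1, u≡2; β=-2, v≡2 (mod 3); (2|3)=-1, (2|3)=-1; sign (−1)^0·-1^-2·-1^-1 = -1.
(a,b)_5: α=-2, u≡2; β=1, v≡3 (mod 5); (2|5)=-1, (3|5)=-1; sign (−1)^0·-1^1·-1^-2 = -1.
(a,b)_13: α=0, u≡3; β=1, v≡2 (mod 13); (3|13)=+1, (2|13)=-1; sign (−1)^0·+1^1·-1^0 = +1.
(a,b)_∞: sgn(-3)=−, sgn(65)=+, so +1.
(-3, 65 / ℚ) ramifies at {3, 5}: a division algebra.

[3, 5]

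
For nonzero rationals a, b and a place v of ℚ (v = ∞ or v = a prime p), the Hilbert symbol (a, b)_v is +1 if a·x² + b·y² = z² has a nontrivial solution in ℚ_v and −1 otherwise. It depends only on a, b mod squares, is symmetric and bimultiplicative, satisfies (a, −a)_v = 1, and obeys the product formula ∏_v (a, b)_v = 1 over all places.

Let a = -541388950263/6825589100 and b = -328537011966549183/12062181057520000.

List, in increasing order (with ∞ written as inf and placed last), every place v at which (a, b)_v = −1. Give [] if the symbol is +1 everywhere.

[7, inf]

Mod squares: a ≡ -77, b ≡ -154. Check v ∈ {∞, 2, 3, 5, 7, 11, 17, 19, 41, 47, 53}.
v=53: a=53^-2·(≡47), b=53^-2·(≡48) mod 53; (47|53)=+1, (48|53)=-1; (−1)^{-2·-2·26}·(+1)^-2·(-1)^-2 = +1.
v=3: a=3^2·(≡1), b=3^2·(≡2) mod 3; (1|3)=+1, (2|3)=-1; (−1)^{2·2·1}·(+1)^2·(-1)^2 = +1.
v=11: a=11^-1·(≡5), b=11^-1·(≡7) mod 11; (5|11)=+1, (7|11)=-1; (−1)^{-1·-1·5}·(+1)^-1·(-1)^-1 = +1.
v=5: a=5^-2·(≡3), b=5^-4·(≡1) mod 5; (3|5)=-1, (1|5)=+1; (−1)^{-2·-4·2}·(-1)^-4·(+1)^-2 = +1.
v=19: a=19^2·(≡12), b=19^4·(≡7) mod 19; (12|19)=-1, (7|19)=+1; (−1)^{2·4·9}·(-1)^4·(+1)^2 = +1.
v=2: v_2(a)=-2, v_2(b)=-7; units ≡ 3, 3 (mod 8); ε·ε+αω+βω = 1·1+-2·1+-7·1 ≡ 0  ⇒  (a,b)_2 = +1.
v=17: a=17^2·(≡4), b=17^2·(≡15) mod 17; (4|17)=+1, (15|17)=+1; (−1)^{2·2·8}·(+1)^2·(+1)^2 = +1.
v=7: a=7^3·(≡5), b=7^3·(≡6) mod 7; (5|7)=-1, (6|7)=-1; (−1)^{3·3·3}·(-1)^3·(-1)^3 = -1.
v=41: a=41^2·(≡18), b=41^4·(≡33) mod 41; (18|41)=+1, (33|41)=+1; (−1)^{2·4·20}·(+1)^4·(+1)^2 = +1.
v=∞: -77 < 0 and -154 < 0  ⇒  (a,b)_∞ = -1.
v=47: a=47^-2·(≡21), b=47^-4·(≡34) mod 47; (21|47)=+1, (34|47)=+1; (−1)^{-2·-4·23}·(+1)^-4·(+1)^-2 = +1.
|Ram(-77, -154)| = 2, even; anisotropic at {7, ∞}.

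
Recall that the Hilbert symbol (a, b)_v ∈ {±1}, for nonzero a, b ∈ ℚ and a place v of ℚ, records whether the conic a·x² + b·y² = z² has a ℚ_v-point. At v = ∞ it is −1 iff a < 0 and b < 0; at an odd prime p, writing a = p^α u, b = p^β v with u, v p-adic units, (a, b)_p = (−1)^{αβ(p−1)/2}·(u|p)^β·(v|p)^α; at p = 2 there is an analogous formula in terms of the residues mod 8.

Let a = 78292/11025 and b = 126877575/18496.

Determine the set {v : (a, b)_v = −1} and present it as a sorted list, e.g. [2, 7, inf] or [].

[31, 37]

(a, b) ≡ (37, 41943) mod (ℚ^×)²; places V = {2, 3, 5, 7, 11, 17, 23, 31, 37, 41, ∞}.
(a,b)_17: α=0, u≡14; β=-2, v≡1 (mod 17); (14|17)=-1, (1|17)=+1; sign (−1)^0·-1^-2·+1^0 = +1.
(a,b)_7: α=-2, u≡4; β=0, v≡3 (mod 7); (4|7)=+1, (3|7)=-1; sign (−1)^0·+1^0·-1^-2 = +1.
(a,b)_3: α=-2, u≡1; β=1, v≡1 (mod 3); (1|3)=+1, (1|3)=+1; sign (−1)^0·+1^1·+1^-2 = +1.
(a,b)_41: α=0, u≡25; β=1, v≡20 (mod 41); (25|41)=+1, (20|41)=+1; sign (−1)^0·+1^1·+1^0 = +1.
(a,b)_23: α=2, u≡7; β=0, v≡19 (mod 23); (7|23)=-1, (19|23)=-1; sign (−1)^0·-1^0·-1^2 = +1.
(a,b)_2: α=2, β=-6; u≡5, v≡7 (mod 8); ε(u)ε(v)=0·1, αω(v)=2·0, βω(u)=-6·1; sum ≡ 0  ⇒  +1.
(a,b)_31: α=0, u≡21; β=1, v≡18 (mod 31); (21|31)=-1, (18|31)=+1; sign (−1)^0·-1^1·+1^0 = -1.
(a,b)_5: α=-2, u≡2; β=2, v≡3 (mod 5); (2|5)=-1, (3|5)=-1; sign (−1)^0·-1^2·-1^-2 = +1.
(a,b)_37: α=1, u≡30; β=0, v≡31 (mod 37); (30|37)=+1, (31|37)=-1; sign (−1)^0·+1^0·-1^1 = -1.
(a,b)_11: α=0, u≡9; β=3, v≡2 (mod 11); (9|11)=+1, (2|11)=-1; sign (−1)^0·+1^3·-1^0 = +1.
(a,b)_∞: sgn(37)=+, sgn(41943)=+, so +1.
(37, 41943 / ℚ) ramifies at {31, 37}: a division algebra.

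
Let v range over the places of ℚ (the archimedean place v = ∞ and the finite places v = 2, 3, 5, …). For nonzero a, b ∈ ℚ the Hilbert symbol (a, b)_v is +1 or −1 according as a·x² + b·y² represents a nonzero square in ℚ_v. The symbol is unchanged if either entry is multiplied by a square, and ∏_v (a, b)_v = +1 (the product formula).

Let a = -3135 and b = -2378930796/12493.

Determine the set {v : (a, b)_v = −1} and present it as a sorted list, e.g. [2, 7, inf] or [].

[5, 11, 13, inf]

(a, b) ≡ (-3135, -143) mod (ℚ^×)²; places V = {2, 3, 5, 11, 13, 19, 31, 43, ∞}.
(a,b)_11: α=1, u≡1; β=1, v≡4 (mod 11); (1|11)=+1, (4|11)=+1; sign (−1)^1·+1^1·+1^1 = -1.
(a,b)_13: α=0, u≡11; β=-1, v≡8 (mod 13); (11|13)=-1, (8|13)=-1; sign (−1)^0·-1^-1·-1^0 = -1.
(a,b)_31: α=0, u≡27; β=-2, v≡26 (mod 31); (27|31)=-1, (26|31)=-1; sign (−1)^0·-1^-2·-1^0 = +1.
(a,b)_43: α=0, u≡4; β=2, v≡28 (mod 43); (4|43)=+1, (28|43)=-1; sign (−1)^0·+1^2·-1^0 = +1.
(a,b)_2: α=0, β=2; u≡1, v≡1 (mod 8); ε(u)ε(v)=0·0, αω(v)=0·0, βω(u)=2·0; sum ≡ 0  ⇒  +1.
(a,b)_5: α=1, u≡3; β=0, v≡3 (mod 5); (3|5)=-1, (3|5)=-1; sign (−1)^0·-1^0·-1^1 = -1.
(a,b)_3: α=1, u≡2; β=4, v≡1 (mod 3); (2|3)=-1, (1|3)=+1; sign (−1)^0·-1^4·+1^1 = +1.
(a,b)_∞: sgn(-3135)=−, sgn(-143)=−, so -1.
(a,b)_19: α=1, u≡6; β=2, v≡1 (mod 19); (6|19)=+1, (1|19)=+1; sign (−1)^0·+1^2·+1^1 = +1.
|Ram(-3135, -143)| = 4, even; anisotropic at {5, 11, 13, ∞}.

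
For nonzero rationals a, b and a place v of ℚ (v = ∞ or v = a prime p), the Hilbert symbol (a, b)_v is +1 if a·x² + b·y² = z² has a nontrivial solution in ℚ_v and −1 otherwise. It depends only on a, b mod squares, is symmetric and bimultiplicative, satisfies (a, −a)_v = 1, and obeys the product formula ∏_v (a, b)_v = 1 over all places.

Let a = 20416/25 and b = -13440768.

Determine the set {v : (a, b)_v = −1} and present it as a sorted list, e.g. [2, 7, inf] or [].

Mod squares: a ≡ 319, b ≡ -52503. Check v ∈ {∞, 2, 3, 5, 11, 29, 37, 43}.
v=37: a=37^0·(≡13), b=37^1·(≡2) mod 37; (13|37)=-1, (2|37)=-1; (−1)^{0·1·18}·(-1)^1·(-1)^0 = -1.
v=∞: 319 > 0 and -52503 < 0  ⇒  (a,b)_∞ = +1.
v=29: a=29^1·(≡27), b=29^0·(≡7) mod 29; (27|29)=-1, (7|29)=+1; (−1)^{1·0·14}·(-1)^0·(+1)^1 = +1.
v=5: a=5^-2·(≡1), b=5^0·(≡2) mod 5; (1|5)=+1, (2|5)=-1; (−1)^{-2·0·2}·(+1)^0·(-1)^-2 = +1.
v=43: a=43^0·(≡22), b=43^1·(≡34) mod 43; (22|43)=-1, (34|43)=-1; (−1)^{0·1·21}·(-1)^1·(-1)^0 = -1.
v=11: a=11^1·(≡10), b=11^1·(≡3) mod 11; (10|11)=-1, (3|11)=+1; (−1)^{1·1·5}·(-1)^1·(+1)^1 = +1.
v=2: v_2(a)=6, v_2(b)=8; units ≡ 7, 1 (mod 8); ε·ε+αω+βω = 1·0+6·0+8·0 ≡ 0  ⇒  (a,b)_2 = +1.
v=3: a=3^0·(≡1), b=3^1·(≡1) mod 3; (1|3)=+1, (1|3)=+1; (−1)^{0·1·1}·(+1)^1·(+1)^0 = +1.
|Ram(319, -52503)| = 2, even; anisotropic at {37, 43}.

[37, 43]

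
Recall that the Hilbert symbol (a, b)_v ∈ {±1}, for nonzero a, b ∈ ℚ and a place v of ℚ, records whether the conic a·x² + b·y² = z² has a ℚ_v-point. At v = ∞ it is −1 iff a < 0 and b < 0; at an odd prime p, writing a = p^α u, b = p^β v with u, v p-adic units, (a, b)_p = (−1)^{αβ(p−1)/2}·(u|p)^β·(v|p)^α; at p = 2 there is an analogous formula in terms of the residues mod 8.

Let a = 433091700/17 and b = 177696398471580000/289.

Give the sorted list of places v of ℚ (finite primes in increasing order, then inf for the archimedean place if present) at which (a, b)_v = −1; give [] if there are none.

Mod squares: a ≡ 22661, b ≡ 38. Check v ∈ {∞, 2, 3, 5, 17, 19, 31, 43}.
v=2: v_2(a)=2, v_2(b)=5; units ≡ 5, 3 (mod 8); ε·ε+αω+βω = 0·1+2·1+5·1 ≡ 1  ⇒  (a,b)_2 = -1.
v=43: a=43^1·(≡36), b=43^2·(≡17) mod 43; (36|43)=+1, (17|43)=+1; (−1)^{1·2·21}·(+1)^2·(+1)^1 = +1.
v=19: a=19^2·(≡18), b=19^3·(≡18) mod 19; (18|19)=-1, (18|19)=-1; (−1)^{2·3·9}·(-1)^3·(-1)^2 = -1.
v=17: a=17^-1·(≡6), b=17^-2·(≡1) mod 17; (6|17)=-1, (1|17)=+1; (−1)^{-1·-2·8}·(-1)^-2·(+1)^-1 = +1.
v=3: a=3^2·(≡2), b=3^6·(≡2) mod 3; (2|3)=-1, (2|3)=-1; (−1)^{2·6·1}·(-1)^6·(-1)^2 = +1.
v=5: a=5^2·(≡4), b=5^4·(≡2) mod 5; (4|5)=+1, (2|5)=-1; (−1)^{2·4·2}·(+1)^4·(-1)^2 = +1.
v=∞: 22661 > 0 and 38 > 0  ⇒  (a,b)_∞ = +1.
v=31: a=31^1·(≡5), b=31^2·(≡9) mod 31; (5|31)=+1, (9|31)=+1; (−1)^{1·2·15}·(+1)^2·(+1)^1 = +1.
(22661, 38 / ℚ) ramifies at {2, 19}: a division algebra.

[2, 19]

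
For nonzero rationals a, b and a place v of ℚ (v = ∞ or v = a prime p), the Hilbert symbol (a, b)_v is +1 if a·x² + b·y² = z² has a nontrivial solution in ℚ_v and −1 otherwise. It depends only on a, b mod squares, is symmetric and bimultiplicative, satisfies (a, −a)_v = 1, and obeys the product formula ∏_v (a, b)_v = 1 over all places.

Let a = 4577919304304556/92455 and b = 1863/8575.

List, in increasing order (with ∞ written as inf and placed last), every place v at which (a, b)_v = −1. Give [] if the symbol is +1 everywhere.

Mod squares: a ≡ 46805, b ≡ 161. Check v ∈ {∞, 2, 3, 5, 7, 11, 23, 37, 41}.
v=41: a=41^-2·(≡12), b=41^0·(≡3) mod 41; (12|41)=-1, (3|41)=-1; (−1)^{-2·0·20}·(-1)^0·(-1)^-2 = +1.
v=11: a=11^-1·(≡1), b=11^0·(≡8) mod 11; (1|11)=+1, (8|11)=-1; (−1)^{-1·0·5}·(+1)^0·(-1)^-1 = -1.
v=∞: 46805 > 0 and 161 > 0  ⇒  (a,b)_∞ = +1.
v=23: a=23^3·(≡19), b=23^1·(≡20) mod 23; (19|23)=-1, (20|23)=-1; (−1)^{3·1·11}·(-1)^1·(-1)^3 = -1.
v=5: a=5^-1·(≡1), b=5^-2·(≡1) mod 5; (1|5)=+1, (1|5)=+1; (−1)^{-1·-2·2}·(+1)^-2·(+1)^-1 = +1.
v=7: a=7^10·(≡5), b=7^-3·(≡2) mod 7; (5|7)=-1, (2|7)=+1; (−1)^{10·-3·3}·(-1)^-3·(+1)^10 = -1.
v=3: a=3^2·(≡2), b=3^4·(≡2) mod 3; (2|3)=-1, (2|3)=-1; (−1)^{2·4·1}·(-1)^4·(-1)^2 = +1.
v=37: a=37^1·(≡4), b=37^0·(≡15) mod 37; (4|37)=+1, (15|37)=-1; (−1)^{1·0·18}·(+1)^0·(-1)^1 = -1.
v=2: v_2(a)=2, v_2(b)=0; units ≡ 5, 1 (mod 8); ε·ε+αω+βω = 0·0+2·0+0·1 ≡ 0  ⇒  (a,b)_2 = +1.
|Ram(46805, 161)| = 4, even; anisotropic at {7, 11, 23, 37}.

[7, 11, 23, 37]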